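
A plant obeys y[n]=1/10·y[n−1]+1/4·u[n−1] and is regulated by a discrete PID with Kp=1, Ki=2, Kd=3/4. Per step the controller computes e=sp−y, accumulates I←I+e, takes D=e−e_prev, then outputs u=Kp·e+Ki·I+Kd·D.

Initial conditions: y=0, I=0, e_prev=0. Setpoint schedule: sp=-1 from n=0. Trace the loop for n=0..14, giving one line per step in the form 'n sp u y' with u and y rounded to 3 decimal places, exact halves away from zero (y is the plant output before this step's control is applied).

(exact arithmetic carried between steps; '≈' marks a value shown rounded to 6 d.p. or computed from one; I and e_prev carry over from the previous line; the table rounds u and y to 3 d.p., halves away from zero)
n=0: y=0, sp=-1, e=sp−y=-1; I=-1, D=e−e_prev=-1; u=1·(-1)+2·(-1)+3/4·(-1)=-3.75; next y=1/10·0+1/4·(-3.75)=-0.9375
n=1: y=-0.9375, sp=-1, e=sp−y=-0.0625; I=-1.0625, D=e−e_prev=0.9375; u=1·(-0.0625)+2·(-1.0625)+3/4·0.9375=-1.484375; next y=1/10·(-0.9375)+1/4·(-1.484375)≈-0.464844
n=2: y≈-0.464844, sp=-1, e=sp−y≈-0.535156; I≈-1.597656, D=e−e_prev≈-0.472656; u=1·(-0.535156)+2·(-1.597656)+3/4·(-0.472656)≈-4.084961; next y=1/10·(-0.464844)+1/4·(-4.084961)≈-1.067725
n=3: y≈-1.067725, sp=-1, e=sp−y≈0.067725; I≈-1.529932, D=e−e_prev≈0.602881; u=1·0.067725+2·(-1.529932)+3/4·0.602881≈-2.539978; next y=1/10·(-1.067725)+1/4·(-2.539978)≈-0.741767
n=4: y≈-0.741767, sp=-1, e=sp−y≈-0.258233; I≈-1.788165, D=e−e_prev≈-0.325958; u=1·(-0.258233)+2·(-1.788165)+3/4·(-0.325958)≈-4.079031; next y=1/10·(-0.741767)+1/4·(-4.079031)≈-1.093934
n=5: y≈-1.093934, sp=-1, e=sp−y≈0.093934; I≈-1.694230, D=e−e_prev≈0.352167; u=1·0.093934+2·(-1.694230)+3/4·0.352167≈-3.030401; next y=1/10·(-1.093934)+1/4·(-3.030401)≈-0.866994
n=6: y≈-0.866994, sp=-1, e=sp−y≈-0.133006; I≈-1.827237, D=e−e_prev≈-0.226941; u=1·(-0.133006)+2·(-1.827237)+3/4·(-0.226941)≈-3.957685; next y=1/10·(-0.866994)+1/4·(-3.957685)≈-1.076121
n=7: y≈-1.076121, sp=-1, e=sp−y≈0.076121; I≈-1.751116, D=e−e_prev≈0.209127; u=1·0.076121+2·(-1.751116)+3/4·0.209127≈-3.269266; next y=1/10·(-1.076121)+1/4·(-3.269266)≈-0.924929
n=8: y≈-0.924929, sp=-1, e=sp−y≈-0.075071; I≈-1.826187, D=e−e_prev≈-0.151192; u=1·(-0.075071)+2·(-1.826187)+3/4·(-0.151192)≈-3.840840; next y=1/10·(-0.924929)+1/4·(-3.840840)≈-1.052703
n=9: y≈-1.052703, sp=-1, e=sp−y≈0.052703; I≈-1.773484, D=e−e_prev≈0.127774; u=1·0.052703+2·(-1.773484)+3/4·0.127774≈-3.398435; next y=1/10·(-1.052703)+1/4·(-3.398435)≈-0.954879
n=10: y≈-0.954879, sp=-1, e=sp−y≈-0.045121; I≈-1.818605, D=e−e_prev≈-0.097824; u=1·(-0.045121)+2·(-1.818605)+3/4·(-0.097824)≈-3.755700; next y=1/10·(-0.954879)+1/4·(-3.755700)≈-1.034413
n=11: y≈-1.034413, sp=-1, e=sp−y≈0.034413; I≈-1.784193, D=e−e_prev≈0.079534; u=1·0.034413+2·(-1.784193)+3/4·0.079534≈-3.474322; next y=1/10·(-1.034413)+1/4·(-3.474322)≈-0.972022
n=12: y≈-0.972022, sp=-1, e=sp−y≈-0.027978; I≈-1.812171, D=e−e_prev≈-0.062391; u=1·(-0.027978)+2·(-1.812171)+3/4·(-0.062391)≈-3.699113; next y=1/10·(-0.972022)+1/4·(-3.699113)≈-1.021980
n=13: y≈-1.021980, sp=-1, e=sp−y≈0.021980; I≈-1.790190, D=e−e_prev≈0.049959; u=1·0.021980+2·(-1.790190)+3/4·0.049959≈-3.520931; next y=1/10·(-1.021980)+1/4·(-3.520931)≈-0.982431
n=14: y≈-0.982431, sp=-1, e=sp−y≈-0.017569; I≈-1.807759, D=e−e_prev≈-0.039550; u=1·(-0.017569)+2·(-1.807759)+3/4·(-0.039550)≈-3.662750; next y=1/10·(-0.982431)+1/4·(-3.662750)≈-1.013931

0 -1 -3.750 0.000
1 -1 -1.484 -0.938
2 -1 -4.085 -0.465
3 -1 -2.540 -1.068
4 -1 -4.079 -0.742
5 -1 -3.030 -1.094
6 -1 -3.958 -0.867
7 -1 -3.269 -1.076
8 -1 -3.841 -0.925
9 -1 -3.398 -1.053
10 -1 -3.756 -0.955
11 -1 -3.474 -1.034
12 -1 -3.699 -0.972
13 -1 -3.521 -1.022
14 -1 -3.663 -0.982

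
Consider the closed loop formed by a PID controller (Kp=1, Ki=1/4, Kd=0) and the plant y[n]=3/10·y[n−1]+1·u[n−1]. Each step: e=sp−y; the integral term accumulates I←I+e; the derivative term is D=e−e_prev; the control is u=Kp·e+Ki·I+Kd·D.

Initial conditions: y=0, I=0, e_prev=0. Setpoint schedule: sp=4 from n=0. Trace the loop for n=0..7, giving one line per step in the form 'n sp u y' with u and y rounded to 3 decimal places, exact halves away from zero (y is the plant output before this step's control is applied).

(exact arithmetic carried between steps; '≈' marks a value shown rounded to 6 d.p. or computed from one; I and e_prev carry over from the previous line; the table rounds u and y to 3 d.p., halves away from zero)
n=0: y=0, sp=4, e=sp−y=4; I=4, D=e−e_prev=4; u=1·4+1/4·4+0·4=5; next y=3/10·0+1·5=5
n=1: y=5, sp=4, e=sp−y=-1; I=3, D=e−e_prev=-5; u=1·(-1)+1/4·3+0·(-5)=-0.25; next y=3/10·5+1·(-0.25)=1.25
n=2: y=1.25, sp=4, e=sp−y=2.75; I=5.75, D=e−e_prev=3.75; u=1·2.75+1/4·5.75+0·3.75=4.1875; next y=3/10·1.25+1·4.1875=4.5625
n=3: y=4.5625, sp=4, e=sp−y=-0.5625; I=5.1875, D=e−e_prev=-3.3125; u=1·(-0.5625)+1/4·5.1875+0·(-3.3125)=0.734375; next y=3/10·4.5625+1·0.734375=2.103125
n=4: y=2.103125, sp=4, e=sp−y=1.896875; I=7.084375, D=e−e_prev=2.459375; u=1·1.896875+1/4·7.084375+0·2.459375≈3.667969; next y=3/10·2.103125+1·3.667969≈4.298906
n=5: y≈4.298906, sp=4, e=sp−y≈-0.298906; I≈6.785469, D=e−e_prev≈-2.195781; u=1·(-0.298906)+1/4·6.785469+0·(-2.195781)≈1.397461; next y=3/10·4.298906+1·1.397461≈2.687133
n=6: y≈2.687133, sp=4, e=sp−y≈1.312867; I≈8.098336, D=e−e_prev≈1.611773; u=1·1.312867+1/4·8.098336+0·1.611773≈3.337451; next y=3/10·2.687133+1·3.337451≈4.143591
n=7: y≈4.143591, sp=4, e=sp−y≈-0.143591; I≈7.954745, D=e−e_prev≈-1.456458; u=1·(-0.143591)+1/4·7.954745+0·(-1.456458)≈1.845095; next y=3/10·4.143591+1·1.845095≈3.088173

0 4 5.000 0.000
1 4 -0.250 5.000
2 4 4.188 1.250
3 4 0.734 4.563
4 4 3.668 2.103
5 4 1.397 4.299
6 4 3.337 2.687
7 4 1.845 4.144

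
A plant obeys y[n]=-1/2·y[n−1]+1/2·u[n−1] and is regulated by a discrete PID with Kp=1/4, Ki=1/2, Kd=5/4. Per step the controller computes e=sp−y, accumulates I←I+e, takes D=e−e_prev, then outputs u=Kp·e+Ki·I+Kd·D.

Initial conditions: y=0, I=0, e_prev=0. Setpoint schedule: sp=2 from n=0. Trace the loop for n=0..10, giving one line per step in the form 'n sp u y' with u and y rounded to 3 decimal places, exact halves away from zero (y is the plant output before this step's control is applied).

0 2 4.000 0.000
1 2 -1.500 2.000
2 2 8.500 -1.750
3 2 -8.063 5.125
4 2 22.406 -6.594
5 2 -30.133 14.500
6 2 63.617 -22.316
7 2 -100.812 42.967
8 2 190.021 -71.889
9 2 -322.293 130.955
10 2 581.943 -226.624

(exact arithmetic carried between steps; '≈' marks a value shown rounded to 6 d.p. or computed from one; I and e_prev carry over from the previous line; the table rounds u and y to 3 d.p., halves away from zero)
n=0: y=0, sp=2, e=sp−y=2; I=2, D=e−e_prev=2; u=1/4·2+1/2·2+5/4·2=4; next y=-1/2·0+1/2·4=2
n=1: y=2, sp=2, e=sp−y=0; I=2, D=e−e_prev=-2; u=1/4·0+1/2·2+5/4·(-2)=-1.5; next y=-1/2·2+1/2·(-1.5)=-1.75
n=2: y=-1.75, sp=2, e=sp−y=3.75; I=5.75, D=e−e_prev=3.75; u=1/4·3.75+1/2·5.75+5/4·3.75=8.5; next y=-1/2·(-1.75)+1/2·8.5=5.125
n=3: y=5.125, sp=2, e=sp−y=-3.125; I=2.625, D=e−e_prev=-6.875; u=1/4·(-3.125)+1/2·2.625+5/4·(-6.875)=-8.0625; next y=-1/2·5.125+1/2·(-8.0625)=-6.59375
n=4: y=-6.59375, sp=2, e=sp−y=8.59375; I=11.21875, D=e−e_prev=11.71875; u=1/4·8.59375+1/2·11.21875+5/4·11.71875=22.40625; next y=-1/2·(-6.59375)+1/2·22.40625=14.5
n=5: y=14.5, sp=2, e=sp−y=-12.5; I=-1.28125, D=e−e_prev=-21.09375; u=1/4·(-12.5)+1/2·(-1.28125)+5/4·(-21.09375)≈-30.132813; next y=-1/2·14.5+1/2·(-30.132813)≈-22.316406
n=6: y≈-22.316406, sp=2, e=sp−y≈24.316406; I≈23.035156, D=e−e_prev≈36.816406; u=1/4·24.316406+1/2·23.035156+5/4·36.816406≈63.617188; next y=-1/2·(-22.316406)+1/2·63.617188≈42.966797
n=7: y≈42.966797, sp=2, e=sp−y≈-40.966797; I≈-17.931641, D=e−e_prev≈-65.283203; u=1/4·(-40.966797)+1/2·(-17.931641)+5/4·(-65.283203)≈-100.811523; next y=-1/2·42.966797+1/2·(-100.811523)≈-71.889160
n=8: y≈-71.889160, sp=2, e=sp−y≈73.889160; I≈55.957520, D=e−e_prev≈114.855957; u=1/4·73.889160+1/2·55.957520+5/4·114.855957≈190.020996; next y=-1/2·(-71.889160)+1/2·190.020996≈130.955078
n=9: y≈130.955078, sp=2, e=sp−y≈-128.955078; I≈-72.997559, D=e−e_prev≈-202.844238; u=1/4·(-128.955078)+1/2·(-72.997559)+5/4·(-202.844238)≈-322.292847; next y=-1/2·130.955078+1/2·(-322.292847)≈-226.623962
n=10: y≈-226.623962, sp=2, e=sp−y≈228.623962; I≈155.626404, D=e−e_prev≈357.579041; u=1/4·228.623962+1/2·155.626404+5/4·357.579041≈581.942993; next y=-1/2·(-226.623962)+1/2·581.942993≈404.283478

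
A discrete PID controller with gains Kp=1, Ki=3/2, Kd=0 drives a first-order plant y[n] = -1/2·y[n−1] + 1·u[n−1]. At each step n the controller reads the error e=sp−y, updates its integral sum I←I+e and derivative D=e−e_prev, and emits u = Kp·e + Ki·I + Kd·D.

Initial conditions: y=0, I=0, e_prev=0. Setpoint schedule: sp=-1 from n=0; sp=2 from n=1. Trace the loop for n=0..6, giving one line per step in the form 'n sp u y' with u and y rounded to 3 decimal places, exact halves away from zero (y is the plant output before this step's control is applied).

0 -1 -2.500 0.000
1 2 9.750 -2.500
2 2 -17.250 11.000
3 2 53.625 -22.750
4 2 -128.625 65.000
5 2 342.188 -161.125
6 2 -872.813 422.750

(exact arithmetic carried between steps; '≈' marks a value shown rounded to 6 d.p. or computed from one; I and e_prev carry over from the previous line; the table rounds u and y to 3 d.p., halves away from zero)
n=0: y=0, sp=-1, e=sp−y=-1; I=-1, D=e−e_prev=-1; u=1·(-1)+3/2·(-1)+0·(-1)=-2.5; next y=-1/2·0+1·(-2.5)=-2.5
n=1: y=-2.5, sp=2, e=sp−y=4.5; I=3.5, D=e−e_prev=5.5; u=1·4.5+3/2·3.5+0·5.5=9.75; next y=-1/2·(-2.5)+1·9.75=11
n=2: y=11, sp=2, e=sp−y=-9; I=-5.5, D=e−e_prev=-13.5; u=1·(-9)+3/2·(-5.5)+0·(-13.5)=-17.25; next y=-1/2·11+1·(-17.25)=-22.75
n=3: y=-22.75, sp=2, e=sp−y=24.75; I=19.25, D=e−e_prev=33.75; u=1·24.75+3/2·19.25+0·33.75=53.625; next y=-1/2·(-22.75)+1·53.625=65
n=4: y=65, sp=2, e=sp−y=-63; I=-43.75, D=e−e_prev=-87.75; u=1·(-63)+3/2·(-43.75)+0·(-87.75)=-128.625; next y=-1/2·65+1·(-128.625)=-161.125
n=5: y=-161.125, sp=2, e=sp−y=163.125; I=119.375, D=e−e_prev=226.125; u=1·163.125+3/2·119.375+0·226.125=342.1875; next y=-1/2·(-161.125)+1·342.1875=422.75
n=6: y=422.75, sp=2, e=sp−y=-420.75; I=-301.375, D=e−e_prev=-583.875; u=1·(-420.75)+3/2·(-301.375)+0·(-583.875)=-872.8125; next y=-1/2·422.75+1·(-872.8125)=-1084.1875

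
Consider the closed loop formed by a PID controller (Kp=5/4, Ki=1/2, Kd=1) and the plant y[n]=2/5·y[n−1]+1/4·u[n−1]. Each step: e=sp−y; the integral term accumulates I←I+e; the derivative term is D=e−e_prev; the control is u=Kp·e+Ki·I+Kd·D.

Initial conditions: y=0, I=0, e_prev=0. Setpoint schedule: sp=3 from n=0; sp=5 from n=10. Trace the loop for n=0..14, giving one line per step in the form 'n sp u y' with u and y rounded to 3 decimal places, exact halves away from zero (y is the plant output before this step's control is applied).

0 3 8.250 0.000
1 3 1.078 2.063
2 3 6.271 1.095
3 3 3.751 2.006
4 3 5.890 1.740
5 3 5.076 2.168
6 3 6.008 2.136
7 3 5.802 2.357
8 3 6.244 2.393
9 3 6.240 2.518
10 5 11.971 2.567
11 5 7.242 4.020
12 5 10.838 3.418
13 5 9.217 4.077
14 5 10.727 3.935

(exact arithmetic carried between steps; '≈' marks a value shown rounded to 6 d.p. or computed from one; I and e_prev carry over from the previous line; the table rounds u and y to 3 d.p., halves away from zero)
n=0: y=0, sp=3, e=sp−y=3; I=3, D=e−e_prev=3; u=5/4·3+1/2·3+1·3=8.25; next y=2/5·0+1/4·8.25=2.0625
n=1: y=2.0625, sp=3, e=sp−y=0.9375; I=3.9375, D=e−e_prev=-2.0625; u=5/4·0.9375+1/2·3.9375+1·(-2.0625)=1.078125; next y=2/5·2.0625+1/4·1.078125≈1.094531
n=2: y≈1.094531, sp=3, e=sp−y≈1.905469; I≈5.842969, D=e−e_prev≈0.967969; u=5/4·1.905469+1/2·5.842969+1·0.967969≈6.271289; next y=2/5·1.094531+1/4·6.271289≈2.005635
n=3: y≈2.005635, sp=3, e=sp−y≈0.994365; I≈6.837334, D=e−e_prev≈-0.911104; u=5/4·0.994365+1/2·6.837334+1·(-0.911104)≈3.750520; next y=2/5·2.005635+1/4·3.750520≈1.739884
n=4: y≈1.739884, sp=3, e=sp−y≈1.260116; I≈8.097450, D=e−e_prev≈0.265751; u=5/4·1.260116+1/2·8.097450+1·0.265751≈5.889621; next y=2/5·1.739884+1/4·5.889621≈2.168359
n=5: y≈2.168359, sp=3, e=sp−y≈0.831641; I≈8.929091, D=e−e_prev≈-0.428475; u=5/4·0.831641+1/2·8.929091+1·(-0.428475)≈5.075622; next y=2/5·2.168359+1/4·5.075622≈2.136249
n=6: y≈2.136249, sp=3, e=sp−y≈0.863751; I≈9.792842, D=e−e_prev≈0.032110; u=5/4·0.863751+1/2·9.792842+1·0.032110≈6.008219; next y=2/5·2.136249+1/4·6.008219≈2.356555
n=7: y≈2.356555, sp=3, e=sp−y≈0.643445; I≈10.436288, D=e−e_prev≈-0.220305; u=5/4·0.643445+1/2·10.436288+1·(-0.220305)≈5.802145; next y=2/5·2.356555+1/4·5.802145≈2.393158
n=8: y≈2.393158, sp=3, e=sp−y≈0.606842; I≈11.043130, D=e−e_prev≈-0.036604; u=5/4·0.606842+1/2·11.043130+1·(-0.036604)≈6.243514; next y=2/5·2.393158+1/4·6.243514≈2.518142
n=9: y≈2.518142, sp=3, e=sp−y≈0.481858; I≈11.524988, D=e−e_prev≈-0.124984; u=5/4·0.481858+1/2·11.524988+1·(-0.124984)≈6.239833; next y=2/5·2.518142+1/4·6.239833≈2.567215
n=10: y≈2.567215, sp=5, e=sp−y≈2.432785; I≈13.957773, D=e−e_prev≈1.950927; u=5/4·2.432785+1/2·13.957773+1·1.950927≈11.970794; next y=2/5·2.567215+1/4·11.970794≈4.019585
n=11: y≈4.019585, sp=5, e=sp−y≈0.980415; I≈14.938188, D=e−e_prev≈-1.452370; u=5/4·0.980415+1/2·14.938188+1·(-1.452370)≈7.242244; next y=2/5·4.019585+1/4·7.242244≈3.418395
n=12: y≈3.418395, sp=5, e=sp−y≈1.581605; I≈16.519794, D=e−e_prev≈0.601190; u=5/4·1.581605+1/2·16.519794+1·0.601190≈10.838093; next y=2/5·3.418395+1/4·10.838093≈4.076881
n=13: y≈4.076881, sp=5, e=sp−y≈0.923119; I≈17.442912, D=e−e_prev≈-0.658486; u=5/4·0.923119+1/2·17.442912+1·(-0.658486)≈9.216868; next y=2/5·4.076881+1/4·9.216868≈3.934970
n=14: y≈3.934970, sp=5, e=sp−y≈1.065030; I≈18.507943, D=e−e_prev≈0.141912; u=5/4·1.065030+1/2·18.507943+1·0.141912≈10.727171; next y=2/5·3.934970+1/4·10.727171≈4.255781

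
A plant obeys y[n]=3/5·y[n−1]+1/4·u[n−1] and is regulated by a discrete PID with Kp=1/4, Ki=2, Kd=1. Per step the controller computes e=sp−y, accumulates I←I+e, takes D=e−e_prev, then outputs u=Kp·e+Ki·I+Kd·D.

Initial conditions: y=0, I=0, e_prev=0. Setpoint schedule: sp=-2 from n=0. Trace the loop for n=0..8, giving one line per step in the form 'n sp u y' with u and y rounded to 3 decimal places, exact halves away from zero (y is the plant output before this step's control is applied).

0 -2 -6.500 0.000
1 -2 -3.219 -1.625
2 -2 -5.091 -1.780
3 -2 -3.863 -2.341
4 -2 -3.647 -2.370
5 -2 -3.054 -2.334
6 -2 -2.903 -2.164
7 -2 -2.860 -2.024
8 -2 -2.979 -1.929

(exact arithmetic carried between steps; '≈' marks a value shown rounded to 6 d.p. or computed from one; I and e_prev carry over from the previous line; the table rounds u and y to 3 d.p., halves away from zero)
n=0: y=0, sp=-2, e=sp−y=-2; I=-2, D=e−e_prev=-2; u=1/4·(-2)+2·(-2)+1·(-2)=-6.5; next y=3/5·0+1/4·(-6.5)=-1.625
n=1: y=-1.625, sp=-2, e=sp−y=-0.375; I=-2.375, D=e−e_prev=1.625; u=1/4·(-0.375)+2·(-2.375)+1·1.625=-3.21875; next y=3/5·(-1.625)+1/4·(-3.21875)≈-1.779688
n=2: y≈-1.779688, sp=-2, e=sp−y≈-0.220313; I≈-2.595313, D=e−e_prev≈0.154688; u=1/4·(-0.220313)+2·(-2.595313)+1·0.154688≈-5.091016; next y=3/5·(-1.779688)+1/4·(-5.091016)≈-2.340566
n=3: y≈-2.340566, sp=-2, e=sp−y≈0.340566; I≈-2.254746, D=e−e_prev≈0.560879; u=1/4·0.340566+2·(-2.254746)+1·0.560879≈-3.863472; next y=3/5·(-2.340566)+1/4·(-3.863472)≈-2.370208
n=4: y≈-2.370208, sp=-2, e=sp−y≈0.370208; I≈-1.884538, D=e−e_prev≈0.029641; u=1/4·0.370208+2·(-1.884538)+1·0.029641≈-3.646883; next y=3/5·(-2.370208)+1/4·(-3.646883)≈-2.333845
n=5: y≈-2.333845, sp=-2, e=sp−y≈0.333845; I≈-1.550693, D=e−e_prev≈-0.036362; u=1/4·0.333845+2·(-1.550693)+1·(-0.036362)≈-3.054287; next y=3/5·(-2.333845)+1/4·(-3.054287)≈-2.163879
n=6: y≈-2.163879, sp=-2, e=sp−y≈0.163879; I≈-1.386814, D=e−e_prev≈-0.169967; u=1/4·0.163879+2·(-1.386814)+1·(-0.169967)≈-2.902625; next y=3/5·(-2.163879)+1/4·(-2.902625)≈-2.023984
n=7: y≈-2.023984, sp=-2, e=sp−y≈0.023984; I≈-1.362830, D=e−e_prev≈-0.139895; u=1/4·0.023984+2·(-1.362830)+1·(-0.139895)≈-2.859560; next y=3/5·(-2.023984)+1/4·(-2.859560)≈-1.929280
n=8: y≈-1.929280, sp=-2, e=sp−y≈-0.070720; I≈-1.433550, D=e−e_prev≈-0.094703; u=1/4·(-0.070720)+2·(-1.433550)+1·(-0.094703)≈-2.979484; next y=3/5·(-1.929280)+1/4·(-2.979484)≈-1.902439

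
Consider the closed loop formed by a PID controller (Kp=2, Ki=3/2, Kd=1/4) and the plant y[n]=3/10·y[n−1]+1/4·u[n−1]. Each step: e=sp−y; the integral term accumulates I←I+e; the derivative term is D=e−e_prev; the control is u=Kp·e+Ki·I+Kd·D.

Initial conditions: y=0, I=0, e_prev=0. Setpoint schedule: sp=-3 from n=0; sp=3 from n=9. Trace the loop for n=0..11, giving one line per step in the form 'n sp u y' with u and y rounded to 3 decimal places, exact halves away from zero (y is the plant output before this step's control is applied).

(exact arithmetic carried between steps; '≈' marks a value shown rounded to 6 d.p. or computed from one; I and e_prev carry over from the previous line; the table rounds u and y to 3 d.p., halves away from zero)
n=0: y=0, sp=-3, e=sp−y=-3; I=-3, D=e−e_prev=-3; u=2·(-3)+3/2·(-3)+1/4·(-3)=-11.25; next y=3/10·0+1/4·(-11.25)=-2.8125
n=1: y=-2.8125, sp=-3, e=sp−y=-0.1875; I=-3.1875, D=e−e_prev=2.8125; u=2·(-0.1875)+3/2·(-3.1875)+1/4·2.8125=-4.453125; next y=3/10·(-2.8125)+1/4·(-4.453125)≈-1.957031
n=2: y≈-1.957031, sp=-3, e=sp−y≈-1.042969; I≈-4.230469, D=e−e_prev≈-0.855469; u=2·(-1.042969)+3/2·(-4.230469)+1/4·(-0.855469)≈-8.645508; next y=3/10·(-1.957031)+1/4·(-8.645508)≈-2.748486
n=3: y≈-2.748486, sp=-3, e=sp−y≈-0.251514; I≈-4.481982, D=e−e_prev≈0.791455; u=2·(-0.251514)+3/2·(-4.481982)+1/4·0.791455≈-7.028137; next y=3/10·(-2.748486)+1/4·(-7.028137)≈-2.581580
n=4: y≈-2.581580, sp=-3, e=sp−y≈-0.418420; I≈-4.900402, D=e−e_prev≈-0.166906; u=2·(-0.418420)+3/2·(-4.900402)+1/4·(-0.166906)≈-8.229169; next y=3/10·(-2.581580)+1/4·(-8.229169)≈-2.831766
n=5: y≈-2.831766, sp=-3, e=sp−y≈-0.168234; I≈-5.068636, D=e−e_prev≈0.250186; u=2·(-0.168234)+3/2·(-5.068636)+1/4·0.250186≈-7.876874; next y=3/10·(-2.831766)+1/4·(-7.876874)≈-2.818748
n=6: y≈-2.818748, sp=-3, e=sp−y≈-0.181252; I≈-5.249887, D=e−e_prev≈-0.013018; u=2·(-0.181252)+3/2·(-5.249887)+1/4·(-0.013018)≈-8.240588; next y=3/10·(-2.818748)+1/4·(-8.240588)≈-2.905772
n=7: y≈-2.905772, sp=-3, e=sp−y≈-0.094228; I≈-5.344116, D=e−e_prev≈0.087023; u=2·(-0.094228)+3/2·(-5.344116)+1/4·0.087023≈-8.182874; next y=3/10·(-2.905772)+1/4·(-8.182874)≈-2.917450
n=8: y≈-2.917450, sp=-3, e=sp−y≈-0.082550; I≈-5.426666, D=e−e_prev≈0.011678; u=2·(-0.082550)+3/2·(-5.426666)+1/4·0.011678≈-8.302179; next y=3/10·(-2.917450)+1/4·(-8.302179)≈-2.950780
n=9: y≈-2.950780, sp=3, e=sp−y≈5.950780; I≈0.524114, D=e−e_prev≈6.033330; u=2·5.950780+3/2·0.524114+1/4·6.033330≈14.196063; next y=3/10·(-2.950780)+1/4·14.196063≈2.663782
n=10: y≈2.663782, sp=3, e=sp−y≈0.336218; I≈0.860332, D=e−e_prev≈-5.614561; u=2·0.336218+3/2·0.860332+1/4·(-5.614561)≈0.559294; next y=3/10·2.663782+1/4·0.559294≈0.938958
n=11: y≈0.938958, sp=3, e=sp−y≈2.061042; I≈2.921374, D=e−e_prev≈1.724824; u=2·2.061042+3/2·2.921374+1/4·1.724824≈8.935351; next y=3/10·0.938958+1/4·8.935351≈2.515525

0 -3 -11.250 0.000
1 -3 -4.453 -2.813
2 -3 -8.646 -1.957
3 -3 -7.028 -2.748
4 -3 -8.229 -2.582
5 -3 -7.877 -2.832
6 -3 -8.241 -2.819
7 -3 -8.183 -2.906
8 -3 -8.302 -2.917
9 3 14.196 -2.951
10 3 0.559 2.664
11 3 8.935 0.939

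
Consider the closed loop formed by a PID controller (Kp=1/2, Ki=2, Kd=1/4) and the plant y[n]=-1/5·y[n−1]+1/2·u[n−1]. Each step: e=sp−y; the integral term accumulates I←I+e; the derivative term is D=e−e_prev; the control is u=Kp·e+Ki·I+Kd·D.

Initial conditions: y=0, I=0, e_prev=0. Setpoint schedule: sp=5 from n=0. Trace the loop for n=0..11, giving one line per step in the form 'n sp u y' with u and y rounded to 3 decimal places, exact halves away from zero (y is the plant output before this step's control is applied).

(exact arithmetic carried between steps; '≈' marks a value shown rounded to 6 d.p. or computed from one; I and e_prev carry over from the previous line; the table rounds u and y to 3 d.p., halves away from zero)
n=0: y=0, sp=5, e=sp−y=5; I=5, D=e−e_prev=5; u=1/2·5+2·5+1/4·5=13.75; next y=-1/5·0+1/2·13.75=6.875
n=1: y=6.875, sp=5, e=sp−y=-1.875; I=3.125, D=e−e_prev=-6.875; u=1/2·(-1.875)+2·3.125+1/4·(-6.875)=3.59375; next y=-1/5·6.875+1/2·3.59375=0.421875
n=2: y=0.421875, sp=5, e=sp−y=4.578125; I=7.703125, D=e−e_prev=6.453125; u=1/2·4.578125+2·7.703125+1/4·6.453125≈19.308594; next y=-1/5·0.421875+1/2·19.308594≈9.569922
n=3: y≈9.569922, sp=5, e=sp−y≈-4.569922; I≈3.133203, D=e−e_prev≈-9.148047; u=1/2·(-4.569922)+2·3.133203+1/4·(-9.148047)≈1.694434; next y=-1/5·9.569922+1/2·1.694434≈-1.066768
n=4: y≈-1.066768, sp=5, e=sp−y≈6.066768; I≈9.199971, D=e−e_prev≈10.636689; u=1/2·6.066768+2·9.199971+1/4·10.636689≈24.092498; next y=-1/5·(-1.066768)+1/2·24.092498≈12.259602
n=5: y≈12.259602, sp=5, e=sp−y≈-7.259602; I≈1.940368, D=e−e_prev≈-13.326370; u=1/2·(-7.259602)+2·1.940368+1/4·(-13.326370)≈-3.080657; next y=-1/5·12.259602+1/2·(-3.080657)≈-3.992249
n=6: y≈-3.992249, sp=5, e=sp−y≈8.992249; I≈10.932617, D=e−e_prev≈16.251851; u=1/2·8.992249+2·10.932617+1/4·16.251851≈30.424322; next y=-1/5·(-3.992249)+1/2·30.424322≈16.010611
n=7: y≈16.010611, sp=5, e=sp−y≈-11.010611; I≈-0.077993, D=e−e_prev≈-20.002860; u=1/2·(-11.010611)+2·(-0.077993)+1/4·(-20.002860)≈-10.662007; next y=-1/5·16.010611+1/2·(-10.662007)≈-8.533126
n=8: y≈-8.533126, sp=5, e=sp−y≈13.533126; I≈13.455132, D=e−e_prev≈24.543736; u=1/2·13.533126+2·13.455132+1/4·24.543736≈39.812761; next y=-1/5·(-8.533126)+1/2·39.812761≈21.613006
n=9: y≈21.613006, sp=5, e=sp−y≈-16.613006; I≈-3.157874, D=e−e_prev≈-30.146131; u=1/2·(-16.613006)+2·(-3.157874)+1/4·(-30.146131)≈-22.158783; next y=-1/5·21.613006+1/2·(-22.158783)≈-15.401993
n=10: y≈-15.401993, sp=5, e=sp−y≈20.401993; I≈17.244119, D=e−e_prev≈37.014998; u=1/2·20.401993+2·17.244119+1/4·37.014998≈53.942984; next y=-1/5·(-15.401993)+1/2·53.942984≈30.051890
n=11: y≈30.051890, sp=5, e=sp−y≈-25.051890; I≈-7.807771, D=e−e_prev≈-45.453883; u=1/2·(-25.051890)+2·(-7.807771)+1/4·(-45.453883)≈-39.504959; next y=-1/5·30.051890+1/2·(-39.504959)≈-25.762858

0 5 13.750 0.000
1 5 3.594 6.875
2 5 19.309 0.422
3 5 1.694 9.570
4 5 24.092 -1.067
5 5 -3.081 12.260
6 5 30.424 -3.992
7 5 -10.662 16.011
8 5 39.813 -8.533
9 5 -22.159 21.613
10 5 53.943 -15.402
11 5 -39.505 30.052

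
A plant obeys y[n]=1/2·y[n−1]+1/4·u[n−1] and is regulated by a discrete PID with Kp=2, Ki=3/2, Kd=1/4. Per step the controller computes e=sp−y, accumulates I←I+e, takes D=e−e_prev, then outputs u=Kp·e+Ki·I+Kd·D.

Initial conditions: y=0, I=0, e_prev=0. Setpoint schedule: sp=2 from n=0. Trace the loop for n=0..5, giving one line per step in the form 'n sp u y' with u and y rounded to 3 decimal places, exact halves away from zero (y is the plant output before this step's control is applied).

(exact arithmetic carried between steps; '≈' marks a value shown rounded to 6 d.p. or computed from one; I and e_prev carry over from the previous line; the table rounds u and y to 3 d.p., halves away from zero)
n=0: y=0, sp=2, e=sp−y=2; I=2, D=e−e_prev=2; u=2·2+3/2·2+1/4·2=7.5; next y=1/2·0+1/4·7.5=1.875
n=1: y=1.875, sp=2, e=sp−y=0.125; I=2.125, D=e−e_prev=-1.875; u=2·0.125+3/2·2.125+1/4·(-1.875)=2.96875; next y=1/2·1.875+1/4·2.96875≈1.679688
n=2: y≈1.679688, sp=2, e=sp−y≈0.320313; I≈2.445313, D=e−e_prev≈0.195313; u=2·0.320313+3/2·2.445313+1/4·0.195313≈4.357422; next y=1/2·1.679688+1/4·4.357422≈1.929199
n=3: y≈1.929199, sp=2, e=sp−y≈0.070801; I≈2.516113, D=e−e_prev≈-0.249512; u=2·0.070801+3/2·2.516113+1/4·(-0.249512)≈3.853394; next y=1/2·1.929199+1/4·3.853394≈1.927948
n=4: y≈1.927948, sp=2, e=sp−y≈0.072052; I≈2.588165, D=e−e_prev≈0.001251; u=2·0.072052+3/2·2.588165+1/4·0.001251≈4.026665; next y=1/2·1.927948+1/4·4.026665≈1.970640
n=5: y≈1.970640, sp=2, e=sp−y≈0.029360; I≈2.617525, D=e−e_prev≈-0.042692; u=2·0.029360+3/2·2.617525+1/4·(-0.042692)≈3.974334; next y=1/2·1.970640+1/4·3.974334≈1.978904

0 2 7.500 0.000
1 2 2.969 1.875
2 2 4.357 1.680
3 2 3.853 1.929
4 2 4.027 1.928
5 2 3.974 1.971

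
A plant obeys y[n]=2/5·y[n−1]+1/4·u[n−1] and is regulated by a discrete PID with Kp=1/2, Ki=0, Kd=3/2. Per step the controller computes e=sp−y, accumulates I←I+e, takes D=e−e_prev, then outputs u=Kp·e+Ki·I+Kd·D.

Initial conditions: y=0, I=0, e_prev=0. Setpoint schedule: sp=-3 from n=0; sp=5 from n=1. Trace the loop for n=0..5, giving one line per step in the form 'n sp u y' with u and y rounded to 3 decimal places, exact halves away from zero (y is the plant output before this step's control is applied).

0 -3 -6.000 0.000
1 5 17.500 -1.500
2 5 -7.300 3.775
3 5 8.793 -0.315
4 5 -2.117 2.072
5 5 5.009 0.300

(exact arithmetic carried between steps; '≈' marks a value shown rounded to 6 d.p. or computed from one; I and e_prev carry over from the previous line; the table rounds u and y to 3 d.p., halves away from zero)
n=0: y=0, sp=-3, e=sp−y=-3; I=-3, D=e−e_prev=-3; u=1/2·(-3)+0·(-3)+3/2·(-3)=-6; next y=2/5·0+1/4·(-6)=-1.5
n=1: y=-1.5, sp=5, e=sp−y=6.5; I=3.5, D=e−e_prev=9.5; u=1/2·6.5+0·3.5+3/2·9.5=17.5; next y=2/5·(-1.5)+1/4·17.5=3.775
n=2: y=3.775, sp=5, e=sp−y=1.225; I=4.725, D=e−e_prev=-5.275; u=1/2·1.225+0·4.725+3/2·(-5.275)=-7.3; next y=2/5·3.775+1/4·(-7.3)=-0.315
n=3: y=-0.315, sp=5, e=sp−y=5.315; I=10.04, D=e−e_prev=4.09; u=1/2·5.315+0·10.04+3/2·4.09=8.7925; next y=2/5·(-0.315)+1/4·8.7925=2.072125
n=4: y=2.072125, sp=5, e=sp−y=2.927875; I=12.967875, D=e−e_prev=-2.387125; u=1/2·2.927875+0·12.967875+3/2·(-2.387125)=-2.11675; next y=2/5·2.072125+1/4·(-2.11675)≈0.299663
n=5: y≈0.299663, sp=5, e=sp−y≈4.700338; I≈17.668213, D=e−e_prev≈1.772463; u=1/2·4.700338+0·17.668213+3/2·1.772463≈5.008863; next y=2/5·0.299663+1/4·5.008863≈1.372081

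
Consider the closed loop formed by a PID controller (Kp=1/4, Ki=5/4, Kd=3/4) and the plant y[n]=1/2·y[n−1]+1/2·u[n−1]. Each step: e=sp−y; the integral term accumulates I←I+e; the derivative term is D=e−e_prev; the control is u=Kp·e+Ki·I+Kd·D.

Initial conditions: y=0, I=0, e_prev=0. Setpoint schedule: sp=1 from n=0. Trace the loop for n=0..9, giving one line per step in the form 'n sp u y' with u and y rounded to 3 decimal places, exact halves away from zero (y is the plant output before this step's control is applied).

(exact arithmetic carried between steps; '≈' marks a value shown rounded to 6 d.p. or computed from one; I and e_prev carry over from the previous line; the table rounds u and y to 3 d.p., halves away from zero)
n=0: y=0, sp=1, e=sp−y=1; I=1, D=e−e_prev=1; u=1/4·1+5/4·1+3/4·1=2.25; next y=1/2·0+1/2·2.25=1.125
n=1: y=1.125, sp=1, e=sp−y=-0.125; I=0.875, D=e−e_prev=-1.125; u=1/4·(-0.125)+5/4·0.875+3/4·(-1.125)=0.21875; next y=1/2·1.125+1/2·0.21875=0.671875
n=2: y=0.671875, sp=1, e=sp−y=0.328125; I=1.203125, D=e−e_prev=0.453125; u=1/4·0.328125+5/4·1.203125+3/4·0.453125≈1.925781; next y=1/2·0.671875+1/2·1.925781≈1.298828
n=3: y≈1.298828, sp=1, e=sp−y≈-0.298828; I≈0.904297, D=e−e_prev≈-0.626953; u=1/4·(-0.298828)+5/4·0.904297+3/4·(-0.626953)≈0.585449; next y=1/2·1.298828+1/2·0.585449≈0.942139
n=4: y≈0.942139, sp=1, e=sp−y≈0.057861; I≈0.962158, D=e−e_prev≈0.356689; u=1/4·0.057861+5/4·0.962158+3/4·0.356689≈1.484680; next y=1/2·0.942139+1/2·1.484680≈1.213409
n=5: y≈1.213409, sp=1, e=sp−y≈-0.213409; I≈0.748749, D=e−e_prev≈-0.271271; u=1/4·(-0.213409)+5/4·0.748749+3/4·(-0.271271)≈0.679131; next y=1/2·1.213409+1/2·0.679131≈0.946270
n=6: y≈0.946270, sp=1, e=sp−y≈0.053730; I≈0.802479, D=e−e_prev≈0.267139; u=1/4·0.053730+5/4·0.802479+3/4·0.267139≈1.216886; next y=1/2·0.946270+1/2·1.216886≈1.081578
n=7: y≈1.081578, sp=1, e=sp−y≈-0.081578; I≈0.720901, D=e−e_prev≈-0.135308; u=1/4·(-0.081578)+5/4·0.720901+3/4·(-0.135308)≈0.779251; next y=1/2·1.081578+1/2·0.779251≈0.930414
n=8: y≈0.930414, sp=1, e=sp−y≈0.069586; I≈0.790487, D=e−e_prev≈0.151163; u=1/4·0.069586+5/4·0.790487+3/4·0.151163≈1.118877; next y=1/2·0.930414+1/2·1.118877≈1.024646
n=9: y≈1.024646, sp=1, e=sp−y≈-0.024646; I≈0.765841, D=e−e_prev≈-0.094231; u=1/4·(-0.024646)+5/4·0.765841+3/4·(-0.094231)≈0.880466; next y=1/2·1.024646+1/2·0.880466≈0.952556

0 1 2.250 0.000
1 1 0.219 1.125
2 1 1.926 0.672
3 1 0.585 1.299
4 1 1.485 0.942
5 1 0.679 1.213
6 1 1.217 0.946
7 1 0.779 1.082
8 1 1.119 0.930
9 1 0.880 1.025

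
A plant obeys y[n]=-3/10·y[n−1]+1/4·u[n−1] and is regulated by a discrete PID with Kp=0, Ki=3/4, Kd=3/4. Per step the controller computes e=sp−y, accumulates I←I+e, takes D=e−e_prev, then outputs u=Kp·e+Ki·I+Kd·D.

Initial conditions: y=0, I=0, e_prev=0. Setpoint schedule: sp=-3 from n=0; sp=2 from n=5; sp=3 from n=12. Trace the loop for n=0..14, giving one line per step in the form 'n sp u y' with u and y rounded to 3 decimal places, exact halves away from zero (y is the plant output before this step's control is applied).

(exact arithmetic carried between steps; '≈' marks a value shown rounded to 6 d.p. or computed from one; I and e_prev carry over from the previous line; the table rounds u and y to 3 d.p., halves away from zero)
n=0: y=0, sp=-3, e=sp−y=-3; I=-3, D=e−e_prev=-3; u=0·(-3)+3/4·(-3)+3/4·(-3)=-4.5; next y=-3/10·0+1/4·(-4.5)=-1.125
n=1: y=-1.125, sp=-3, e=sp−y=-1.875; I=-4.875, D=e−e_prev=1.125; u=0·(-1.875)+3/4·(-4.875)+3/4·1.125=-2.8125; next y=-3/10·(-1.125)+1/4·(-2.8125)=-0.365625
n=2: y=-0.365625, sp=-3, e=sp−y=-2.634375; I=-7.509375, D=e−e_prev=-0.759375; u=0·(-2.634375)+3/4·(-7.509375)+3/4·(-0.759375)≈-6.201563; next y=-3/10·(-0.365625)+1/4·(-6.201563)≈-1.440703
n=3: y≈-1.440703, sp=-3, e=sp−y≈-1.559297; I≈-9.068672, D=e−e_prev≈1.075078; u=0·(-1.559297)+3/4·(-9.068672)+3/4·1.075078≈-5.995195; next y=-3/10·(-1.440703)+1/4·(-5.995195)≈-1.066588
n=4: y≈-1.066588, sp=-3, e=sp−y≈-1.933412; I≈-11.002084, D=e−e_prev≈-0.374115; u=0·(-1.933412)+3/4·(-11.002084)+3/4·(-0.374115)≈-8.532149; next y=-3/10·(-1.066588)+1/4·(-8.532149)≈-1.813061
n=5: y≈-1.813061, sp=2, e=sp−y≈3.813061; I≈-7.189023, D=e−e_prev≈5.746473; u=0·3.813061+3/4·(-7.189023)+3/4·5.746473≈-1.081912; next y=-3/10·(-1.813061)+1/4·(-1.081912)≈0.273440
n=6: y≈0.273440, sp=2, e=sp−y≈1.726560; I≈-5.462463, D=e−e_prev≈-2.086501; u=0·1.726560+3/4·(-5.462463)+3/4·(-2.086501)≈-5.661723; next y=-3/10·0.273440+1/4·(-5.661723)≈-1.497463
n=7: y≈-1.497463, sp=2, e=sp−y≈3.497463; I≈-1.965000, D=e−e_prev≈1.770903; u=0·3.497463+3/4·(-1.965000)+3/4·1.770903≈-0.145573; next y=-3/10·(-1.497463)+1/4·(-0.145573)≈0.412846
n=8: y≈0.412846, sp=2, e=sp−y≈1.587154; I≈-0.377846, D=e−e_prev≈-1.910309; u=0·1.587154+3/4·(-0.377846)+3/4·(-1.910309)≈-1.716116; next y=-3/10·0.412846+1/4·(-1.716116)≈-0.552883
n=9: y≈-0.552883, sp=2, e=sp−y≈2.552883; I≈2.175037, D=e−e_prev≈0.965728; u=0·2.552883+3/4·2.175037+3/4·0.965728≈2.355574; next y=-3/10·(-0.552883)+1/4·2.355574≈0.754758
n=10: y≈0.754758, sp=2, e=sp−y≈1.245242; I≈3.420278, D=e−e_prev≈-1.307641; u=0·1.245242+3/4·3.420278+3/4·(-1.307641)≈1.584478; next y=-3/10·0.754758+1/4·1.584478≈0.169692
n=11: y≈0.169692, sp=2, e=sp−y≈1.830308; I≈5.250586, D=e−e_prev≈0.585066; u=0·1.830308+3/4·5.250586+3/4·0.585066≈4.376739; next y=-3/10·0.169692+1/4·4.376739≈1.043277
n=12: y≈1.043277, sp=3, e=sp−y≈1.956723; I≈7.207309, D=e−e_prev≈0.126415; u=0·1.956723+3/4·7.207309+3/4·0.126415≈5.500293; next y=-3/10·1.043277+1/4·5.500293≈1.062090
n=13: y≈1.062090, sp=3, e=sp−y≈1.937910; I≈9.145219, D=e−e_prev≈-0.018813; u=0·1.937910+3/4·9.145219+3/4·(-0.018813)≈6.844805; next y=-3/10·1.062090+1/4·6.844805≈1.392574
n=14: y≈1.392574, sp=3, e=sp−y≈1.607426; I≈10.752645, D=e−e_prev≈-0.330484; u=0·1.607426+3/4·10.752645+3/4·(-0.330484)≈7.816621; next y=-3/10·1.392574+1/4·7.816621≈1.536383

0 -3 -4.500 0.000
1 -3 -2.813 -1.125
2 -3 -6.202 -0.366
3 -3 -5.995 -1.441
4 -3 -8.532 -1.067
5 2 -1.082 -1.813
6 2 -5.662 0.273
7 2 -0.146 -1.497
8 2 -1.716 0.413
9 2 2.356 -0.553
10 2 1.584 0.755
11 2 4.377 0.170
12 3 5.500 1.043
13 3 6.845 1.062
14 3 7.817 1.393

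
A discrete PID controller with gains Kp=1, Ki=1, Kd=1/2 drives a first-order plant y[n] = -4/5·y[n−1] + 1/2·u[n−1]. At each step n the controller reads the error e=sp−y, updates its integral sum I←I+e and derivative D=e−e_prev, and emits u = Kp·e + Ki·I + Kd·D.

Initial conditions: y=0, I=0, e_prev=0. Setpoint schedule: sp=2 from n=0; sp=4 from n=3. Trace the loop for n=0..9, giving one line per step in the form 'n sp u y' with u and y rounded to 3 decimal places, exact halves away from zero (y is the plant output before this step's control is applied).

0 2 5.000 0.000
1 2 -0.250 2.500
2 2 12.063 -2.125
3 4 -5.766 7.731
4 4 36.429 -9.068
5 4 -45.244 25.469
6 4 121.720 -42.997
7 4 -211.152 95.257
8 4 459.317 -181.782
9 4 -885.586 375.084

(exact arithmetic carried between steps; '≈' marks a value shown rounded to 6 d.p. or computed from one; I and e_prev carry over from the previous line; the table rounds u and y to 3 d.p., halves away from zero)
n=0: y=0, sp=2, e=sp−y=2; I=2, D=e−e_prev=2; u=1·2+1·2+1/2·2=5; next y=-4/5·0+1/2·5=2.5
n=1: y=2.5, sp=2, e=sp−y=-0.5; I=1.5, D=e−e_prev=-2.5; u=1·(-0.5)+1·1.5+1/2·(-2.5)=-0.25; next y=-4/5·2.5+1/2·(-0.25)=-2.125
n=2: y=-2.125, sp=2, e=sp−y=4.125; I=5.625, D=e−e_prev=4.625; u=1·4.125+1·5.625+1/2·4.625=12.0625; next y=-4/5·(-2.125)+1/2·12.0625=7.73125
n=3: y=7.73125, sp=4, e=sp−y=-3.73125; I=1.89375, D=e−e_prev=-7.85625; u=1·(-3.73125)+1·1.89375+1/2·(-7.85625)=-5.765625; next y=-4/5·7.73125+1/2·(-5.765625)≈-9.067813
n=4: y≈-9.067813, sp=4, e=sp−y≈13.067813; I≈14.961563, D=e−e_prev≈16.799063; u=1·13.067813+1·14.961563+1/2·16.799063≈36.428906; next y=-4/5·(-9.067813)+1/2·36.428906≈25.468703
n=5: y≈25.468703, sp=4, e=sp−y≈-21.468703; I≈-6.507141, D=e−e_prev≈-34.536516; u=1·(-21.468703)+1·(-6.507141)+1/2·(-34.536516)≈-45.244102; next y=-4/5·25.468703+1/2·(-45.244102)≈-42.997013
n=6: y≈-42.997013, sp=4, e=sp−y≈46.997013; I≈40.489873, D=e−e_prev≈68.465716; u=1·46.997013+1·40.489873+1/2·68.465716≈121.719744; next y=-4/5·(-42.997013)+1/2·121.719744≈95.257483
n=7: y≈95.257483, sp=4, e=sp−y≈-91.257483; I≈-50.767610, D=e−e_prev≈-138.254496; u=1·(-91.257483)+1·(-50.767610)+1/2·(-138.254496)≈-211.152341; next y=-4/5·95.257483+1/2·(-211.152341)≈-181.782157
n=8: y≈-181.782157, sp=4, e=sp−y≈185.782157; I≈135.014546, D=e−e_prev≈277.039639; u=1·185.782157+1·135.014546+1/2·277.039639≈459.316523; next y=-4/5·(-181.782157)+1/2·459.316523≈375.083987
n=9: y≈375.083987, sp=4, e=sp−y≈-371.083987; I≈-236.069440, D=e−e_prev≈-556.866143; u=1·(-371.083987)+1·(-236.069440)+1/2·(-556.866143)≈-885.586498; next y=-4/5·375.083987+1/2·(-885.586498)≈-742.860438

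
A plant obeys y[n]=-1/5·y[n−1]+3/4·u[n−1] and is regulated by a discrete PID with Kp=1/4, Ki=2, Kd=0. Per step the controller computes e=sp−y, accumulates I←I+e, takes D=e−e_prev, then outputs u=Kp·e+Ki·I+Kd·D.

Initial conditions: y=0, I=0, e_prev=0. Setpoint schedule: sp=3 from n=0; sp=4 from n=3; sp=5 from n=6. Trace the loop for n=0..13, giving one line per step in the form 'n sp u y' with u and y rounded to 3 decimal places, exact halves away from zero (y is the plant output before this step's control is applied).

(exact arithmetic carried between steps; '≈' marks a value shown rounded to 6 d.p. or computed from one; I and e_prev carry over from the previous line; the table rounds u and y to 3 d.p., halves away from zero)
n=0: y=0, sp=3, e=sp−y=3; I=3, D=e−e_prev=3; u=1/4·3+2·3+0·3=6.75; next y=-1/5·0+3/4·6.75=5.0625
n=1: y=5.0625, sp=3, e=sp−y=-2.0625; I=0.9375, D=e−e_prev=-5.0625; u=1/4·(-2.0625)+2·0.9375+0·(-5.0625)=1.359375; next y=-1/5·5.0625+3/4·1.359375≈0.007031
n=2: y≈0.007031, sp=3, e=sp−y≈2.992969; I≈3.930469, D=e−e_prev≈5.055469; u=1/4·2.992969+2·3.930469+0·5.055469≈8.609180; next y=-1/5·0.007031+3/4·8.609180≈6.455479
n=3: y≈6.455479, sp=4, e=sp−y≈-2.455479; I≈1.474990, D=e−e_prev≈-5.448447; u=1/4·(-2.455479)+2·1.474990+0·(-5.448447)≈2.336111; next y=-1/5·6.455479+3/4·2.336111≈0.460987
n=4: y≈0.460987, sp=4, e=sp−y≈3.539013; I≈5.014003, D=e−e_prev≈5.994491; u=1/4·3.539013+2·5.014003+0·5.994491≈10.912759; next y=-1/5·0.460987+3/4·10.912759≈8.092372
n=5: y≈8.092372, sp=4, e=sp−y≈-4.092372; I≈0.921631, D=e−e_prev≈-7.631384; u=1/4·(-4.092372)+2·0.921631+0·(-7.631384)≈0.820170; next y=-1/5·8.092372+3/4·0.820170≈-1.003347
n=6: y≈-1.003347, sp=5, e=sp−y≈6.003347; I≈6.924978, D=e−e_prev≈10.095719; u=1/4·6.003347+2·6.924978+0·10.095719≈15.350794; next y=-1/5·(-1.003347)+3/4·15.350794≈11.713765
n=7: y≈11.713765, sp=5, e=sp−y≈-6.713765; I≈0.211214, D=e−e_prev≈-12.717112; u=1/4·(-6.713765)+2·0.211214+0·(-12.717112)≈-1.256014; next y=-1/5·11.713765+3/4·(-1.256014)≈-3.284763
n=8: y≈-3.284763, sp=5, e=sp−y≈8.284763; I≈8.495977, D=e−e_prev≈14.998528; u=1/4·8.284763+2·8.495977+0·14.998528≈19.063145; next y=-1/5·(-3.284763)+3/4·19.063145≈14.954311
n=9: y≈14.954311, sp=5, e=sp−y≈-9.954311; I≈-1.458334, D=e−e_prev≈-18.239074; u=1/4·(-9.954311)+2·(-1.458334)+0·(-18.239074)≈-5.405246; next y=-1/5·14.954311+3/4·(-5.405246)≈-7.044797
n=10: y≈-7.044797, sp=5, e=sp−y≈12.044797; I≈10.586463, D=e−e_prev≈21.999108; u=1/4·12.044797+2·10.586463+0·21.999108≈24.184124; next y=-1/5·(-7.044797)+3/4·24.184124≈19.547053
n=11: y≈19.547053, sp=5, e=sp−y≈-14.547053; I≈-3.960590, D=e−e_prev≈-26.591849; u=1/4·(-14.547053)+2·(-3.960590)+0·(-26.591849)≈-11.557943; next y=-1/5·19.547053+3/4·(-11.557943)≈-12.577868
n=12: y≈-12.577868, sp=5, e=sp−y≈17.577868; I≈13.617278, D=e−e_prev≈32.124921; u=1/4·17.577868+2·13.617278+0·32.124921≈31.629023; next y=-1/5·(-12.577868)+3/4·31.629023≈26.237341
n=13: y≈26.237341, sp=5, e=sp−y≈-21.237341; I≈-7.620063, D=e−e_prev≈-38.815209; u=1/4·(-21.237341)+2·(-7.620063)+0·(-38.815209)≈-20.549461; next y=-1/5·26.237341+3/4·(-20.549461)≈-20.659564

0 3 6.750 0.000
1 3 1.359 5.063
2 3 8.609 0.007
3 4 2.336 6.455
4 4 10.913 0.461
5 4 0.820 8.092
6 5 15.351 -1.003
7 5 -1.256 11.714
8 5 19.063 -3.285
9 5 -5.405 14.954
10 5 24.184 -7.045
11 5 -11.558 19.547
12 5 31.629 -12.578
13 5 -20.549 26.237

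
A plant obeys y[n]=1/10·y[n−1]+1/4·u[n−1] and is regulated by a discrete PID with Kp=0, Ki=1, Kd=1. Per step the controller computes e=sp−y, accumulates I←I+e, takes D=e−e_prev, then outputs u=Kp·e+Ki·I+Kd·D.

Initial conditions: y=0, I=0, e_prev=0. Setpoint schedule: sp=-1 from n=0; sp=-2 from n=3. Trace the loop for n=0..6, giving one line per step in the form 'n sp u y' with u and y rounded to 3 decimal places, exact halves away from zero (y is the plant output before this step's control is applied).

0 -1 -2.000 0.000
1 -1 -1.000 -0.500
2 -1 -2.400 -0.300
3 -2 -4.240 -0.630
4 -2 -3.954 -1.123
5 -2 -5.368 -1.101
6 -2 -5.543 -1.452

(exact arithmetic carried between steps; '≈' marks a value shown rounded to 6 d.p. or computed from one; I and e_prev carry over from the previous line; the table rounds u and y to 3 d.p., halves away from zero)
n=0: y=0, sp=-1, e=sp−y=-1; I=-1, D=e−e_prev=-1; u=0·(-1)+1·(-1)+1·(-1)=-2; next y=1/10·0+1/4·(-2)=-0.5
n=1: y=-0.5, sp=-1, e=sp−y=-0.5; I=-1.5, D=e−e_prev=0.5; u=0·(-0.5)+1·(-1.5)+1·0.5=-1; next y=1/10·(-0.5)+1/4·(-1)=-0.3
n=2: y=-0.3, sp=-1, e=sp−y=-0.7; I=-2.2, D=e−e_prev=-0.2; u=0·(-0.7)+1·(-2.2)+1·(-0.2)=-2.4; next y=1/10·(-0.3)+1/4·(-2.4)=-0.63
n=3: y=-0.63, sp=-2, e=sp−y=-1.37; I=-3.57, D=e−e_prev=-0.67; u=0·(-1.37)+1·(-3.57)+1·(-0.67)=-4.24; next y=1/10·(-0.63)+1/4·(-4.24)=-1.123
n=4: y=-1.123, sp=-2, e=sp−y=-0.877; I=-4.447, D=e−e_prev=0.493; u=0·(-0.877)+1·(-4.447)+1·0.493=-3.954; next y=1/10·(-1.123)+1/4·(-3.954)=-1.1008
n=5: y=-1.1008, sp=-2, e=sp−y=-0.8992; I=-5.3462, D=e−e_prev=-0.0222; u=0·(-0.8992)+1·(-5.3462)+1·(-0.0222)=-5.3684; next y=1/10·(-1.1008)+1/4·(-5.3684)=-1.45218
n=6: y=-1.45218, sp=-2, e=sp−y=-0.54782; I=-5.89402, D=e−e_prev=0.35138; u=0·(-0.54782)+1·(-5.89402)+1·0.35138=-5.54264; next y=1/10·(-1.45218)+1/4·(-5.54264)=-1.530878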